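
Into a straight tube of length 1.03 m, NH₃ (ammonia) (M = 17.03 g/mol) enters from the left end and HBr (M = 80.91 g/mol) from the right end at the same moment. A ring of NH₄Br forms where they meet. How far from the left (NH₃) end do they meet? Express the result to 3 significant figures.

Distances travelled in equal time are proportional to diffusion rates, so d_NH₃/d_HBr = √(M_HBr/M_NH₃) = √(80.91/17.03) = 2.180.
With d_NH₃ + d_HBr = 1.03 m, d_HBr = 1.03/(1 + 2.180) = 0.3239 m.
d_NH₃ = 1.03 − 0.3239 = 0.706 m.

0.706 m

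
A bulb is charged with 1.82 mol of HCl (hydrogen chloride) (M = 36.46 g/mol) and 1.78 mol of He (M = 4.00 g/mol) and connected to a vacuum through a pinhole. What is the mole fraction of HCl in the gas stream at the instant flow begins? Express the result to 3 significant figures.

The effusion rate of species i is ∝ p_i/√M_i ∝ n_i/√M_i.
x_HCl(eff) = (n_HCl/√M_HCl) / (n_HCl/√M_HCl + n_He/√M_He)
= (1.82/√36.46) / (1.82/√36.46 + 1.78/√4.00) = 0.3014/(0.3014 + 0.8900) = 0.253.

0.253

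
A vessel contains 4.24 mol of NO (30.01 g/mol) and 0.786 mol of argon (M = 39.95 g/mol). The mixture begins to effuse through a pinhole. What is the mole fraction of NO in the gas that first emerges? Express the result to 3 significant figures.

Each component's effusion rate ∝ (its partial pressure)·(1/√M) ∝ n_i/√M_i.
So x_NO in the escaping gas = (n_NO/√M_NO) / Σ(n_i/√M_i)
= (4.24/√30.01) / (4.24/√30.01 + 0.786/√39.95) = 0.7740/(0.7740 + 0.1244) = 0.862.

0.862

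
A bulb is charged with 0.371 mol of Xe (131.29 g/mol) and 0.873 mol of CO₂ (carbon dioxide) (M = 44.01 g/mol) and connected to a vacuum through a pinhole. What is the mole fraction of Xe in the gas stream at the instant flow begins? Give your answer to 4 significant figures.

Rate_i ∝ x_i/√M_i (Graham's law weighted by mole fraction), so the effusate composition follows n_i/√M_i.
So x_Xe in the escaping gas = (n_Xe/√M_Xe) / Σ(n_i/√M_i)
= (0.371/√131.29) / (0.371/√131.29 + 0.873/√44.01) = 0.03238/(0.03238 + 0.1316) = 0.1975.

0.1975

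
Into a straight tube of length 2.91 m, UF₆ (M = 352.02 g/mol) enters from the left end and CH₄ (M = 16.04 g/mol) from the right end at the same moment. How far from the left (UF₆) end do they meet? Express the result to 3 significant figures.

0.512 m

Graham's law gives d_UF₆/d_CH₄ = rate_UF₆/rate_CH₄ = √(M_CH₄/M_UF₆) = √(16.04/352.02) = 0.2135.
With d_UF₆ + d_CH₄ = 2.91 m, d_CH₄ = 2.91/(1 + 0.2135) = 2.398 m.
d_UF₆ = 2.91 − 2.398 = 0.512 m.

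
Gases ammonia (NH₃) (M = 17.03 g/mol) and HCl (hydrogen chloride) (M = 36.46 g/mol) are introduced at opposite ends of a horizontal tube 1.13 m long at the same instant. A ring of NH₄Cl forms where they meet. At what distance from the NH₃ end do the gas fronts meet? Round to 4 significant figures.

0.6712 m

Graham's law gives d_NH₃/d_HCl = rate_NH₃/rate_HCl = √(M_HCl/M_NH₃) = √(36.46/17.03) = 1.463.
With d_NH₃ + d_HCl = 1.13 m, d_HCl = 1.13/(1 + 1.463) = 0.4588 m.
d_NH₃ = 1.13 − 0.4588 = 0.6712 m.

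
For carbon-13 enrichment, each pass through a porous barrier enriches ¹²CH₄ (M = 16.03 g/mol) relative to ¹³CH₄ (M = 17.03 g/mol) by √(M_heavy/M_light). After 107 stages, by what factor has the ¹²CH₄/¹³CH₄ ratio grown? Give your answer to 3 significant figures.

The single-stage factor is √(M_heavy/M_light), so 107 stages give [√(17.03/16.03)]^107 = (17.03/16.03)^(107/2).
= 1.06238^(107/2) = 25.5.

25.5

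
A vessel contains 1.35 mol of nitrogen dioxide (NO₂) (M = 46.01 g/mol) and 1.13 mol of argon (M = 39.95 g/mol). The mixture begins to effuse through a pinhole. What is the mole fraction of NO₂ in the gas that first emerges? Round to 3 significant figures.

Effusion rate of each component ∝ n_i/√M_i (partial pressure × 1/√M).
Mole fraction of NO₂ in the effusate = (n_NO₂/√M_NO₂) / (n_NO₂/√M_NO₂ + n_Ar/√M_Ar)
= (1.35/√46.01) / (1.35/√46.01 + 1.13/√39.95) = 0.1990/(0.1990 + 0.1788) = 0.527.

0.527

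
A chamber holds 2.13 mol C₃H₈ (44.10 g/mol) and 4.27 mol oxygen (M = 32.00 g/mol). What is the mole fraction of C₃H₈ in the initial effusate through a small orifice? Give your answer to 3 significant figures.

Rate_i ∝ x_i/√M_i (Graham's law weighted by mole fraction), so the effusate composition follows n_i/√M_i.
x_C₃H₈(eff) = (n_C₃H₈/√M_C₃H₈) / (n_C₃H₈/√M_C₃H₈ + n_O₂/√M_O₂)
= (2.13/√44.10) / (2.13/√44.10 + 4.27/√32.00) = 0.3207/(0.3207 + 0.7548) = 0.298.

0.298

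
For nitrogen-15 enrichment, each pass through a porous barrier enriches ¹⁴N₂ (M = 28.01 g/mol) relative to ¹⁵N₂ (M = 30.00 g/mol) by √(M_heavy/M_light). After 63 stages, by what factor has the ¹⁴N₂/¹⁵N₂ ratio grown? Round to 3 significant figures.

8.69

The single-stage factor is √(M_heavy/M_light), so 63 stages give [√(30.00/28.01)]^63 = (30.00/28.01)^(63/2).
= 1.07105^(63/2) = 8.69.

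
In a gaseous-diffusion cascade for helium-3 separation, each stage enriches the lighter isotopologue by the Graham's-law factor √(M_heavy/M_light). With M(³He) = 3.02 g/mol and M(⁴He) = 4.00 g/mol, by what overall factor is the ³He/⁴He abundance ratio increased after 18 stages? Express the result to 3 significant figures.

12.5

Each stage multiplies the ratio by α = √(4.00/3.02), so after 18 stages the overall factor is α^18 = (4.00/3.02)^(18/2).
= 1.32450^9 = 12.5.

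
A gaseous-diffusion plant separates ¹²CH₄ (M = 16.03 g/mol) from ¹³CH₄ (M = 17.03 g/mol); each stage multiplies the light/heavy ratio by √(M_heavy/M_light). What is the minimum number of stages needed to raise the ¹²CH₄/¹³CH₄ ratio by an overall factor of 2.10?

With α = √(17.03/16.03) per stage, ln α = ½ ln(1.06238) = 0.03026.
Need α^N ≥ 2.10 ⇒ N ≥ ln(2.10) / ln α = 0.7419 / 0.03026 = 24.52.
Minimum whole number of stages: N = 25.

25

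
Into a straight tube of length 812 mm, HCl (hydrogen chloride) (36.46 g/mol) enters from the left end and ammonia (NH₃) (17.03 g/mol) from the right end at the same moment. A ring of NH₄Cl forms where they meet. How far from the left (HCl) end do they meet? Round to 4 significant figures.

Distances travelled in equal time are proportional to diffusion rates, so d_HCl/d_NH₃ = √(M_NH₃/M_HCl) = √(17.03/36.46) = 0.6834.
With d_HCl + d_NH₃ = 812 mm, d_NH₃ = 812/(1 + 0.6834) = 482.3 mm.
d_HCl = 812 − 482.3 = 329.7 mm.

329.7 mm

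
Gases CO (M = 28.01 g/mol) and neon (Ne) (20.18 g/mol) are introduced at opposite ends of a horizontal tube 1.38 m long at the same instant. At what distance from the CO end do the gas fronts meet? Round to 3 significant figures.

0.634 m

The fronts meet when d_CO + d_Ne = L with d_CO/d_Ne = √(M_Ne/M_CO) (Graham's law). Here √(M_Ne/M_CO) = √(20.18/28.01) = 0.8488.
With d_CO + d_Ne = 1.38 m, d_Ne = 1.38/(1 + 0.8488) = 0.7464 m.
d_CO = 1.38 − 0.7464 = 0.634 m.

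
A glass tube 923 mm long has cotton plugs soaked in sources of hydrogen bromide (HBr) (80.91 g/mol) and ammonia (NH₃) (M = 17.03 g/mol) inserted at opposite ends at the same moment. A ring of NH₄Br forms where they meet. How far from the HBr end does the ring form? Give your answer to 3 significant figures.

Graham's law gives d_HBr/d_NH₃ = rate_HBr/rate_NH₃ = √(M_NH₃/M_HBr) = √(17.03/80.91) = 0.4588.
With d_HBr + d_NH₃ = 923 mm, d_NH₃ = 923/(1 + 0.4588) = 632.7 mm.
d_HBr = 923 − 632.7 = 290 mm.

290 mm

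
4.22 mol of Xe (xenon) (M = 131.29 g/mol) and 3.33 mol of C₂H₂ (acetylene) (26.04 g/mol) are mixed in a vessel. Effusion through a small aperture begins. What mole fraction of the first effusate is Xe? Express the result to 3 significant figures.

Rate_i ∝ x_i/√M_i (Graham's law weighted by mole fraction), so the effusate composition follows n_i/√M_i.
x_Xe(eff) = (n_Xe/√M_Xe) / (n_Xe/√M_Xe + n_C₂H₂/√M_C₂H₂)
= (4.22/√131.29) / (4.22/√131.29 + 3.33/√26.04) = 0.3683/(0.3683 + 0.6526) = 0.361.

0.361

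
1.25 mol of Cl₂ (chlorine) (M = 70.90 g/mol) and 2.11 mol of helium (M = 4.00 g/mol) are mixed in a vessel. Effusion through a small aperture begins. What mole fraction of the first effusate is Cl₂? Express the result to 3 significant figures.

0.123

Each component's effusion rate ∝ (its partial pressure)·(1/√M) ∝ n_i/√M_i.
x_Cl₂(eff) = (n_Cl₂/√M_Cl₂) / (n_Cl₂/√M_Cl₂ + n_He/√M_He)
= (1.25/√70.90) / (1.25/√70.90 + 2.11/√4.00) = 0.1485/(0.1485 + 1.055) = 0.123.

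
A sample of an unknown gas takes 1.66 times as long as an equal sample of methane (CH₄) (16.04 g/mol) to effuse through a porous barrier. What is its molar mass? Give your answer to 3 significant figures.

Since effusion rate ∝ 1/√M, t_X/t_CH₄ = √(M_X/M_CH₄).
1.66 = √(M_X/16.04)
M_X = 16.04 × 1.66² = 16.04 × 2.756 = 44.2 g/mol

44.2 g/mol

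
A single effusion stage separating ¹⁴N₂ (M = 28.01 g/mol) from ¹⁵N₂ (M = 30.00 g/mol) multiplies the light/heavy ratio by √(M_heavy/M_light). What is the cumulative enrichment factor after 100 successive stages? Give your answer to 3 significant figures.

30.9

Each stage multiplies the ratio by α = √(30.00/28.01), so after 100 stages the overall factor is α^100 = (30.00/28.01)^(100/2).
= 1.07105^50 = 30.9.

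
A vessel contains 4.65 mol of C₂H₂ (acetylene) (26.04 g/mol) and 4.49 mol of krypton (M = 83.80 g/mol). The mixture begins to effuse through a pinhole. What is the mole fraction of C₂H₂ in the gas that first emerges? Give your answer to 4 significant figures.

Each component's effusion rate ∝ (its partial pressure)·(1/√M) ∝ n_i/√M_i.
x_C₂H₂(eff) = (n_C₂H₂/√M_C₂H₂) / (n_C₂H₂/√M_C₂H₂ + n_Kr/√M_Kr)
= (4.65/√26.04) / (4.65/√26.04 + 4.49/√83.80) = 0.9112/(0.9112 + 0.4905) = 0.6501.

0.6501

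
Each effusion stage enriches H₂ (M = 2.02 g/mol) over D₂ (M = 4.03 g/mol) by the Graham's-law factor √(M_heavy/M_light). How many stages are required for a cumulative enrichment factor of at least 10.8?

7

Single-stage factor α = √(4.03/2.02), so ln α = ½ ln(1.99505) = 0.3453.
Need α^N ≥ 10.8 ⇒ N ≥ ln(10.8) / ln α = 2.380 / 0.3453 = 6.89.
So at least 7 stages are needed.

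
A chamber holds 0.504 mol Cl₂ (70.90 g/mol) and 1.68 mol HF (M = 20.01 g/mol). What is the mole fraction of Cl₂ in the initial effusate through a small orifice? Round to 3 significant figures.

The effusion rate of species i is ∝ p_i/√M_i ∝ n_i/√M_i.
Mole fraction of Cl₂ in the effusate = (n_Cl₂/√M_Cl₂) / (n_Cl₂/√M_Cl₂ + n_HF/√M_HF)
= (0.504/√70.90) / (0.504/√70.90 + 1.68/√20.01) = 0.05986/(0.05986 + 0.3756) = 0.137.

0.137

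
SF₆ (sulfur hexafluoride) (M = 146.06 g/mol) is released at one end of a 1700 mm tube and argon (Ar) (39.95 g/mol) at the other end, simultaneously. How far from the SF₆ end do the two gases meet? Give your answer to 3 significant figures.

The fronts meet when d_SF₆ + d_Ar = L with d_SF₆/d_Ar = √(M_Ar/M_SF₆) (Graham's law). Here √(M_Ar/M_SF₆) = √(39.95/146.06) = 0.5230.
With d_SF₆ + d_Ar = 1700 mm, d_Ar = 1700/(1 + 0.5230) = 1116 mm.
d_SF₆ = 1700 − 1116 = 584 mm.

584 mm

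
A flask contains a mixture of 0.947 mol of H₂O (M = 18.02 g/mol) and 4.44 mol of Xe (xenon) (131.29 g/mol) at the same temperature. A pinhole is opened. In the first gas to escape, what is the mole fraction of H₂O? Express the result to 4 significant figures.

Each component's effusion rate ∝ (its partial pressure)·(1/√M) ∝ n_i/√M_i.
Mole fraction of H₂O in the effusate = (n_H₂O/√M_H₂O) / (n_H₂O/√M_H₂O + n_Xe/√M_Xe)
= (0.947/√18.02) / (0.947/√18.02 + 4.44/√131.29) = 0.2231/(0.2231 + 0.3875) = 0.3654.

0.3654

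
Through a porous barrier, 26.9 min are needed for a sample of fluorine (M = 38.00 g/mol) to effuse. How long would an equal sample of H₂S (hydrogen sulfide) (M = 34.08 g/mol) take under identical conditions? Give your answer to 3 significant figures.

Graham's law gives t_H₂S/t_F₂ = √(M_H₂S/M_F₂) = √(34.08/38.00) = √0.8968 = 0.9470.
So the time for H₂S is 26.9 × 0.9470 = 25.5 min.

25.5 min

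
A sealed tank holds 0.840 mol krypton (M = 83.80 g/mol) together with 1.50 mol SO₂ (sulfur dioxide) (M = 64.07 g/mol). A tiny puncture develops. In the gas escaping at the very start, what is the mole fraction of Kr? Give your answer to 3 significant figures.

Effusion rate of each component ∝ n_i/√M_i (partial pressure × 1/√M).
x_Kr(eff) = (n_Kr/√M_Kr) / (n_Kr/√M_Kr + n_SO₂/√M_SO₂)
= (0.840/√83.80) / (0.840/√83.80 + 1.50/√64.07) = 0.09176/(0.09176 + 0.1874) = 0.329.

0.329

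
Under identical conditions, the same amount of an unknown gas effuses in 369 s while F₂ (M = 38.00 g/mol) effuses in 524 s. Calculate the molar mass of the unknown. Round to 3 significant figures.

18.8 g/mol

Since effusion rate ∝ 1/√M, t_X/t_F₂ = √(M_X/M_F₂).
369/524 = 0.7042 = √(M_X/38.00)
M_X = 38.00 × 0.7042² = 38.00 × 0.4959 = 18.8 g/mol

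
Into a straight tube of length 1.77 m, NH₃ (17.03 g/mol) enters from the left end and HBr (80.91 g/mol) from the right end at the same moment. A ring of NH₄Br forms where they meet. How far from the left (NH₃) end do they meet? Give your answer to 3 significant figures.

1.21 m

In equal time, each gas travels a distance ∝ its rate ∝ 1/√M, so d_NH₃/d_HBr = √(M_HBr/M_NH₃) = √(80.91/17.03) = 2.180.
With d_NH₃ + d_HBr = 1.77 m, d_HBr = 1.77/(1 + 2.180) = 0.5567 m.
d_NH₃ = 1.77 − 0.5567 = 1.21 m.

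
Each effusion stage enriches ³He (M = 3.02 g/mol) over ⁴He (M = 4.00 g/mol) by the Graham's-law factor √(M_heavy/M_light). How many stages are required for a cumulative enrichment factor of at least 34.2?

With α = √(4.00/3.02) per stage, ln α = ½ ln(1.32450) = 0.1405.
Need α^N ≥ 34.2 ⇒ N ≥ ln(34.2) / ln α = 3.532 / 0.1405 = 25.14.
Minimum whole number of stages: N = 26.

26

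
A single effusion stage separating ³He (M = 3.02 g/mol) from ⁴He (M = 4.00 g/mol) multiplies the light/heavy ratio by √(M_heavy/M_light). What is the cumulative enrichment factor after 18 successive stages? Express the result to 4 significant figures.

12.55

Overall factor = α^18 with α = √(4.00/3.02), i.e. (4.00/3.02)^(18/2).
= 1.32450^9 = 12.55.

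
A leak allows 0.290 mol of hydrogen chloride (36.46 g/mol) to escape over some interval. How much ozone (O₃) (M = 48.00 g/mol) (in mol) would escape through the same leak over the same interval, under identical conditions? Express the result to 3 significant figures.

Since effusion rate ∝ 1/√M, rate_O₃/rate_HCl = √(M_HCl/M_O₃) = √(36.46/48.00) = √0.7596 = 0.8715.
So the amount for O₃ is 0.290 × 0.8715 = 0.253 mol.

0.253 mol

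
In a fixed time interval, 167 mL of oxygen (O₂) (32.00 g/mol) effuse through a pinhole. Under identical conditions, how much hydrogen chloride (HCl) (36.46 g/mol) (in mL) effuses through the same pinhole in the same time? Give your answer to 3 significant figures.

From Graham's law, rate_HCl/rate_O₂ = √(M_O₂/M_HCl) = √(32.00/36.46) = √0.8777 = 0.9368.
So the volume for HCl is 167 × 0.9368 = 156 mL.

156 mL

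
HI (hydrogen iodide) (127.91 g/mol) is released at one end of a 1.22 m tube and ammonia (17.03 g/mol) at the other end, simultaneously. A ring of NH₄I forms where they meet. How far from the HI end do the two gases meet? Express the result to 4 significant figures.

0.3262 m

Graham's law gives d_HI/d_NH₃ = rate_HI/rate_NH₃ = √(M_NH₃/M_HI) = √(17.03/127.91) = 0.3649.
With d_HI + d_NH₃ = 1.22 m, d_NH₃ = 1.22/(1 + 0.3649) = 0.8938 m.
d_HI = 1.22 − 0.8938 = 0.3262 m.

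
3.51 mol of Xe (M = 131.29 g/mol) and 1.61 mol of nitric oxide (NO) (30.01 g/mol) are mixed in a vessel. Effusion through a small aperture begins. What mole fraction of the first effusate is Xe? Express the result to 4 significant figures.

0.5104

Effusion rate of each component ∝ n_i/√M_i (partial pressure × 1/√M).
Mole fraction of Xe in the effusate = (n_Xe/√M_Xe) / (n_Xe/√M_Xe + n_NO/√M_NO)
= (3.51/√131.29) / (3.51/√131.29 + 1.61/√30.01) = 0.3063/(0.3063 + 0.2939) = 0.5104.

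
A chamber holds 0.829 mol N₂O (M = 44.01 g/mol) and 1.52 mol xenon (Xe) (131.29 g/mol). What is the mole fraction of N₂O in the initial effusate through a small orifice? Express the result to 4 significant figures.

Rate_i ∝ x_i/√M_i (Graham's law weighted by mole fraction), so the effusate composition follows n_i/√M_i.
Mole fraction of N₂O in the effusate = (n_N₂O/√M_N₂O) / (n_N₂O/√M_N₂O + n_Xe/√M_Xe)
= (0.829/√44.01) / (0.829/√44.01 + 1.52/√131.29) = 0.1250/(0.1250 + 0.1327) = 0.4851.

0.4851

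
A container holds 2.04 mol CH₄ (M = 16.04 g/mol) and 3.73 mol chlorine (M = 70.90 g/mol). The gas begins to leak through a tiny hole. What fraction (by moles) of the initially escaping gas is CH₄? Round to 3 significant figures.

0.535

Each component's effusion rate ∝ (its partial pressure)·(1/√M) ∝ n_i/√M_i.
Mole fraction of CH₄ in the effusate = (n_CH₄/√M_CH₄) / (n_CH₄/√M_CH₄ + n_Cl₂/√M_Cl₂)
= (2.04/√16.04) / (2.04/√16.04 + 3.73/√70.90) = 0.5094/(0.5094 + 0.4430) = 0.535.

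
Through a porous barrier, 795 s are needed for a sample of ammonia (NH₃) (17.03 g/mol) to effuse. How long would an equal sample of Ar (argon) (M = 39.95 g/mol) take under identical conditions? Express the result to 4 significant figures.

1218 s

Graham's law gives t_Ar/t_NH₃ = √(M_Ar/M_NH₃) = √(39.95/17.03) = √2.346 = 1.532.
So the time for Ar is 795 × 1.532 = 1218 s.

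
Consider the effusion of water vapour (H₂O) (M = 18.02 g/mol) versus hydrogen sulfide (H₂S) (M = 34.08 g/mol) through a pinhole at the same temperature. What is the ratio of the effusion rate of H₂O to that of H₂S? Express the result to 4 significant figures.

Using Graham's law: rate_H₂O/rate_H₂S = √(M_H₂S/M_H₂O) = √(34.08/18.02) = √1.891 = 1.375.

1.375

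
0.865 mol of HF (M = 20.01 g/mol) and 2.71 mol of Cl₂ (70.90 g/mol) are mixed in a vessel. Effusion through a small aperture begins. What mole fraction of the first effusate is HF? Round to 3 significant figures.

0.375

Effusion rate of each component ∝ n_i/√M_i (partial pressure × 1/√M).
x_HF(eff) = (n_HF/√M_HF) / (n_HF/√M_HF + n_Cl₂/√M_Cl₂)
= (0.865/√20.01) / (0.865/√20.01 + 2.71/√70.90) = 0.1934/(0.1934 + 0.3218) = 0.375.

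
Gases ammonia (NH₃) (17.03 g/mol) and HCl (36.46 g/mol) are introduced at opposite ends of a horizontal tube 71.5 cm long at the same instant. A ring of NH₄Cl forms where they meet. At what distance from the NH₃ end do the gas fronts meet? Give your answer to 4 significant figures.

Graham's law gives d_NH₃/d_HCl = rate_NH₃/rate_HCl = √(M_HCl/M_NH₃) = √(36.46/17.03) = 1.463.
With d_NH₃ + d_HCl = 71.5 cm, d_HCl = 71.5/(1 + 1.463) = 29.03 cm.
d_NH₃ = 71.5 − 29.03 = 42.47 cm.

42.47 cm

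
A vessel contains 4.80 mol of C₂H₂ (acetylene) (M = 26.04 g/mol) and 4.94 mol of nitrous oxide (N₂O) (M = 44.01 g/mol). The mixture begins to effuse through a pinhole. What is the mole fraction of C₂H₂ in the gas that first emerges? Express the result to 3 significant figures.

Rate_i ∝ x_i/√M_i (Graham's law weighted by mole fraction), so the effusate composition follows n_i/√M_i.
Mole fraction of C₂H₂ in the effusate = (n_C₂H₂/√M_C₂H₂) / (n_C₂H₂/√M_C₂H₂ + n_N₂O/√M_N₂O)
= (4.80/√26.04) / (4.80/√26.04 + 4.94/√44.01) = 0.9406/(0.9406 + 0.7446) = 0.558.

0.558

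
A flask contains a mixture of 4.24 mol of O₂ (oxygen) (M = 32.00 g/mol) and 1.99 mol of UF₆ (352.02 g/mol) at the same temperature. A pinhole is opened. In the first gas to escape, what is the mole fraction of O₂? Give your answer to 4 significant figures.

Rate_i ∝ x_i/√M_i (Graham's law weighted by mole fraction), so the effusate composition follows n_i/√M_i.
Mole fraction of O₂ in the effusate = (n_O₂/√M_O₂) / (n_O₂/√M_O₂ + n_UF₆/√M_UF₆)
= (4.24/√32.00) / (4.24/√32.00 + 1.99/√352.02) = 0.7495/(0.7495 + 0.1061) = 0.8760.

0.8760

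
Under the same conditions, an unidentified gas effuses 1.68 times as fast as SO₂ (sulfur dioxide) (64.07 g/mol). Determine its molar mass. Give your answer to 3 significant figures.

By Graham's law, rate_X/rate_SO₂ = √(M_SO₂/M_X).
1.68 = √(64.07/M_X)
M_X = 64.07 / 1.68² = 64.07 / 2.822 = 22.7 g/mol

22.7 g/mol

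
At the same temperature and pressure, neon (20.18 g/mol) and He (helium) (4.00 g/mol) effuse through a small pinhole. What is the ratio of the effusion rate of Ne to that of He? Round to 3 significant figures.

Since effusion rate ∝ 1/√M, rate_Ne/rate_He = √(M_He/M_Ne) = √(4.00/20.18) = √0.1982 = 0.445.

0.445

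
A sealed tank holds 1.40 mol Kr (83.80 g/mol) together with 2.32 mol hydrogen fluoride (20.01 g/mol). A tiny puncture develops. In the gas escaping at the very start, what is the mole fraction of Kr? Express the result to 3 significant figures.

0.228

Effusion rate of each component ∝ n_i/√M_i (partial pressure × 1/√M).
x_Kr(eff) = (n_Kr/√M_Kr) / (n_Kr/√M_Kr + n_HF/√M_HF)
= (1.40/√83.80) / (1.40/√83.80 + 2.32/√20.01) = 0.1529/(0.1529 + 0.5186) = 0.228.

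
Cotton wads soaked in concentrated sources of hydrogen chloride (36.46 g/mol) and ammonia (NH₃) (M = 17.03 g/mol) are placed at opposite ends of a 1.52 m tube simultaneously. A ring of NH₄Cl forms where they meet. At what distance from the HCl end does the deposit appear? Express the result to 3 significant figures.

0.617 m

Graham's law gives d_HCl/d_NH₃ = rate_HCl/rate_NH₃ = √(M_NH₃/M_HCl) = √(17.03/36.46) = 0.6834.
With d_HCl + d_NH₃ = 1.52 m, d_NH₃ = 1.52/(1 + 0.6834) = 0.9029 m.
d_HCl = 1.52 − 0.9029 = 0.617 m.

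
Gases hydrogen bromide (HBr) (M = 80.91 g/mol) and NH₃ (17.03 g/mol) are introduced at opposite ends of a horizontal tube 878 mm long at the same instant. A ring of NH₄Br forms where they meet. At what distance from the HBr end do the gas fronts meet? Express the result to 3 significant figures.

The fronts meet when d_HBr + d_NH₃ = L with d_HBr/d_NH₃ = √(M_NH₃/M_HBr) (Graham's law). Here √(M_NH₃/M_HBr) = √(17.03/80.91) = 0.4588.
With d_HBr + d_NH₃ = 878 mm, d_NH₃ = 878/(1 + 0.4588) = 601.9 mm.
d_HBr = 878 − 601.9 = 276 mm.

276 mm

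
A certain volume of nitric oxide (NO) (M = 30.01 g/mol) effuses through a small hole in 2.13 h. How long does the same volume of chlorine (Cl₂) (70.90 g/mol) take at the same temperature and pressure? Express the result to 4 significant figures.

Using Graham's law: t_Cl₂/t_NO = √(M_Cl₂/M_NO) = √(70.90/30.01) = √2.363 = 1.537.
So the time for Cl₂ is 2.13 × 1.537 = 3.274 h.

3.274 h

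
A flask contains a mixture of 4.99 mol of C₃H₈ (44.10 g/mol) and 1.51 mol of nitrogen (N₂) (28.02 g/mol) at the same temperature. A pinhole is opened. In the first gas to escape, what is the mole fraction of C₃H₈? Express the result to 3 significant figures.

0.725

Each component's effusion rate ∝ (its partial pressure)·(1/√M) ∝ n_i/√M_i.
Mole fraction of C₃H₈ in the effusate = (n_C₃H₈/√M_C₃H₈) / (n_C₃H₈/√M_C₃H₈ + n_N₂/√M_N₂)
= (4.99/√44.10) / (4.99/√44.10 + 1.51/√28.02) = 0.7514/(0.7514 + 0.2853) = 0.725.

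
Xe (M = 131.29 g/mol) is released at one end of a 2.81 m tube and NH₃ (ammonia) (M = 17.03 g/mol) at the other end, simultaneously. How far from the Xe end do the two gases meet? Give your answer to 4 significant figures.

Distances travelled in equal time are proportional to diffusion rates, so d_Xe/d_NH₃ = √(M_NH₃/M_Xe) = √(17.03/131.29) = 0.3602.
With d_Xe + d_NH₃ = 2.81 m, d_NH₃ = 2.81/(1 + 0.3602) = 2.066 m.
d_Xe = 2.81 − 2.066 = 0.7441 m.

0.7441 m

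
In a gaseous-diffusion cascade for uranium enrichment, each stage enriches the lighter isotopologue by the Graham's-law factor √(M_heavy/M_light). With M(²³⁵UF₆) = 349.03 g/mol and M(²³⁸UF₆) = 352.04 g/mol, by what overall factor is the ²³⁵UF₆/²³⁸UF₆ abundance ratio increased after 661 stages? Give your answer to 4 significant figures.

Each stage multiplies the ratio by α = √(352.04/349.03), so after 661 stages the overall factor is α^661 = (352.04/349.03)^(661/2).
= 1.00862^(661/2) = 17.08.

17.08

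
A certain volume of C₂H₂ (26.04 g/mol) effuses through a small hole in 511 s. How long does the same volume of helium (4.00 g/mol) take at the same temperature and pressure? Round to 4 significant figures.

200.3 s

Since effusion rate ∝ 1/√M, t_He/t_C₂H₂ = √(M_He/M_C₂H₂) = √(4.00/26.04) = √0.1536 = 0.3919.
So the time for He is 511 × 0.3919 = 200.3 s.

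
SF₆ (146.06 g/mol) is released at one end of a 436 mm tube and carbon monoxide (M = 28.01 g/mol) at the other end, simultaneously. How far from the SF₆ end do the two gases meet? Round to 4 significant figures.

In equal time, each gas travels a distance ∝ its rate ∝ 1/√M, so d_SF₆/d_CO = √(M_CO/M_SF₆) = √(28.01/146.06) = 0.4379.
With d_SF₆ + d_CO = 436 mm, d_CO = 436/(1 + 0.4379) = 303.2 mm.
d_SF₆ = 436 − 303.2 = 132.8 mm.

132.8 mm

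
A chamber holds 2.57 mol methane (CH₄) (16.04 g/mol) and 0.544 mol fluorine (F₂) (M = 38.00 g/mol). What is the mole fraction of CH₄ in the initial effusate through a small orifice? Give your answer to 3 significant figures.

The effusion rate of species i is ∝ p_i/√M_i ∝ n_i/√M_i.
x_CH₄(eff) = (n_CH₄/√M_CH₄) / (n_CH₄/√M_CH₄ + n_F₂/√M_F₂)
= (2.57/√16.04) / (2.57/√16.04 + 0.544/√38.00) = 0.6417/(0.6417 + 0.08825) = 0.879.

0.879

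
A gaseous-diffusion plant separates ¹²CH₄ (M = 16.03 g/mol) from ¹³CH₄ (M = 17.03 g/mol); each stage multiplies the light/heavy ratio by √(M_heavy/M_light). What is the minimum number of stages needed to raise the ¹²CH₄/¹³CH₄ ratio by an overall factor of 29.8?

With α = √(17.03/16.03) per stage, ln α = ½ ln(1.06238) = 0.03026.
Need α^N ≥ 29.8 ⇒ N ≥ ln(29.8) / ln α = 3.395 / 0.03026 = 112.19.
Rounding up, N = 113 stages.

113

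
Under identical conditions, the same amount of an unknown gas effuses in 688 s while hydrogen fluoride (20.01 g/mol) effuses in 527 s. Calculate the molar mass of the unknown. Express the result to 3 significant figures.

34.1 g/mol

From Graham's law, t_X/t_HF = √(M_X/M_HF).
688/527 = 1.306 = √(M_X/20.01)
M_X = 20.01 × 1.306² = 20.01 × 1.704 = 34.1 g/mol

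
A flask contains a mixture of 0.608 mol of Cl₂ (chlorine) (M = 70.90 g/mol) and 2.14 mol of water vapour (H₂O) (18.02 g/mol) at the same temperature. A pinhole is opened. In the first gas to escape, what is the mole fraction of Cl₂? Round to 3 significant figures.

Each component's effusion rate ∝ (its partial pressure)·(1/√M) ∝ n_i/√M_i.
So x_Cl₂ in the escaping gas = (n_Cl₂/√M_Cl₂) / Σ(n_i/√M_i)
= (0.608/√70.90) / (0.608/√70.90 + 2.14/√18.02) = 0.07221/(0.07221 + 0.5041) = 0.125.

0.125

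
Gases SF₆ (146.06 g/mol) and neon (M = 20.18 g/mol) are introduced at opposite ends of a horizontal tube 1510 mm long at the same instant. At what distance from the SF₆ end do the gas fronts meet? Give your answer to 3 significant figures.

409 mm

The fronts meet when d_SF₆ + d_Ne = L with d_SF₆/d_Ne = √(M_Ne/M_SF₆) (Graham's law). Here √(M_Ne/M_SF₆) = √(20.18/146.06) = 0.3717.
With d_SF₆ + d_Ne = 1510 mm, d_Ne = 1510/(1 + 0.3717) = 1101 mm.
d_SF₆ = 1510 − 1101 = 409 mm.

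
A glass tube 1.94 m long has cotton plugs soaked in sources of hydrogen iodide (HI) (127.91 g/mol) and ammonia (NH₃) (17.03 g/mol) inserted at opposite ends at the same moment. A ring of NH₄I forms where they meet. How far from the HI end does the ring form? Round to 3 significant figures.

0.519 m

In equal time, each gas travels a distance ∝ its rate ∝ 1/√M, so d_HI/d_NH₃ = √(M_NH₃/M_HI) = √(17.03/127.91) = 0.3649.
With d_HI + d_NH₃ = 1.94 m, d_NH₃ = 1.94/(1 + 0.3649) = 1.421 m.
d_HI = 1.94 − 1.421 = 0.519 m.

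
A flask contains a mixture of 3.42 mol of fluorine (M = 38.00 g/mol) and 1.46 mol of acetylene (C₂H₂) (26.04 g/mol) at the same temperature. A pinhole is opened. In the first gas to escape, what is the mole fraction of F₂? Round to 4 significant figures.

0.6598

The effusion rate of species i is ∝ p_i/√M_i ∝ n_i/√M_i.
So x_F₂ in the escaping gas = (n_F₂/√M_F₂) / Σ(n_i/√M_i)
= (3.42/√38.00) / (3.42/√38.00 + 1.46/√26.04) = 0.5548/(0.5548 + 0.2861) = 0.6598.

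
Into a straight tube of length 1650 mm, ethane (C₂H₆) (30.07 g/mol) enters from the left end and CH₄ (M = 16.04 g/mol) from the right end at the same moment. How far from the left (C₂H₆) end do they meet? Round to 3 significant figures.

In equal time, each gas travels a distance ∝ its rate ∝ 1/√M, so d_C₂H₆/d_CH₄ = √(M_CH₄/M_C₂H₆) = √(16.04/30.07) = 0.7304.
With d_C₂H₆ + d_CH₄ = 1650 mm, d_CH₄ = 1650/(1 + 0.7304) = 953.6 mm.
d_C₂H₆ = 1650 − 953.6 = 696 mm.

696 mm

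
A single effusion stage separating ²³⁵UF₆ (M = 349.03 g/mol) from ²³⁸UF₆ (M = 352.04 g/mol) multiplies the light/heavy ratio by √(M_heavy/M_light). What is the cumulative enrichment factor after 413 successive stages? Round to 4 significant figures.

Each stage multiplies the ratio by α = √(352.04/349.03), so after 413 stages the overall factor is α^413 = (352.04/349.03)^(413/2).
= 1.00862^(413/2) = 5.890.

5.890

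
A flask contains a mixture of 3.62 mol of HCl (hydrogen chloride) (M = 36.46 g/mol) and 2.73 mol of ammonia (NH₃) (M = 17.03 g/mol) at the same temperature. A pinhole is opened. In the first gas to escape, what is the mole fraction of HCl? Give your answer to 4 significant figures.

0.4754

Rate_i ∝ x_i/√M_i (Graham's law weighted by mole fraction), so the effusate composition follows n_i/√M_i.
So x_HCl in the escaping gas = (n_HCl/√M_HCl) / Σ(n_i/√M_i)
= (3.62/√36.46) / (3.62/√36.46 + 2.73/√17.03) = 0.5995/(0.5995 + 0.6615) = 0.4754.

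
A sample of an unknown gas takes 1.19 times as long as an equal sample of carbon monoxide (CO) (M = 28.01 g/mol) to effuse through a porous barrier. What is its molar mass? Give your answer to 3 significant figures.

39.7 g/mol

Since effusion rate ∝ 1/√M, t_X/t_CO = √(M_X/M_CO).
1.19 = √(M_X/28.01)
M_X = 28.01 × 1.19² = 28.01 × 1.416 = 39.7 g/mol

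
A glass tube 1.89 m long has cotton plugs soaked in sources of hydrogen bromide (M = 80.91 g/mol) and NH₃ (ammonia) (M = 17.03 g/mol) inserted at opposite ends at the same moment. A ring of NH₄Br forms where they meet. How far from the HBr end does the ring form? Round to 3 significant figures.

Graham's law gives d_HBr/d_NH₃ = rate_HBr/rate_NH₃ = √(M_NH₃/M_HBr) = √(17.03/80.91) = 0.4588.
With d_HBr + d_NH₃ = 1.89 m, d_NH₃ = 1.89/(1 + 0.4588) = 1.296 m.
d_HBr = 1.89 − 1.296 = 0.594 m.

0.594 m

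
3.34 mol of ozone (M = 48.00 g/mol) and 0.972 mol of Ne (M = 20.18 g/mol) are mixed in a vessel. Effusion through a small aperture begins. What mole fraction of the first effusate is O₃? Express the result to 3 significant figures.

Each component's effusion rate ∝ (its partial pressure)·(1/√M) ∝ n_i/√M_i.
Mole fraction of O₃ in the effusate = (n_O₃/√M_O₃) / (n_O₃/√M_O₃ + n_Ne/√M_Ne)
= (3.34/√48.00) / (3.34/√48.00 + 0.972/√20.18) = 0.4821/(0.4821 + 0.2164) = 0.690.

0.690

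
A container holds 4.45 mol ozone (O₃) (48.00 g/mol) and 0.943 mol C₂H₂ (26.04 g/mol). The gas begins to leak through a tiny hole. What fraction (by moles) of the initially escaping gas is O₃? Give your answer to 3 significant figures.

0.777

Each component's effusion rate ∝ (its partial pressure)·(1/√M) ∝ n_i/√M_i.
x_O₃(eff) = (n_O₃/√M_O₃) / (n_O₃/√M_O₃ + n_C₂H₂/√M_C₂H₂)
= (4.45/√48.00) / (4.45/√48.00 + 0.943/√26.04) = 0.6423/(0.6423 + 0.1848) = 0.777.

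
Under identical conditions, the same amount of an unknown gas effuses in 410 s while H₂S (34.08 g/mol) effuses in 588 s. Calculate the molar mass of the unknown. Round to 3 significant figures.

16.6 g/mol

From Graham's law, t_X/t_H₂S = √(M_X/M_H₂S).
410/588 = 0.6973 = √(M_X/34.08)
M_X = 34.08 × 0.6973² = 34.08 × 0.4862 = 16.6 g/mol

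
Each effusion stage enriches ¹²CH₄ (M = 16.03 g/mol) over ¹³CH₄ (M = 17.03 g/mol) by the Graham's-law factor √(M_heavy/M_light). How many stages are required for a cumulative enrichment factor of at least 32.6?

Per stage α = (17.03/16.03)^(1/2) = 1.06238^0.5, giving ln α = 0.03026.
Need α^N ≥ 32.6 ⇒ N ≥ ln(32.6) / ln α = 3.484 / 0.03026 = 115.16.
Minimum whole number of stages: N = 116.

116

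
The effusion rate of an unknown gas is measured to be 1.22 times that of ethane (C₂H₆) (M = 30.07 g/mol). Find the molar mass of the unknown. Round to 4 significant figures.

20.20 g/mol

Using Graham's law: rate_X/rate_C₂H₆ = √(M_C₂H₆/M_X).
1.22 = √(30.07/M_X)
M_X = 30.07 / 1.22² = 30.07 / 1.488 = 20.20 g/mol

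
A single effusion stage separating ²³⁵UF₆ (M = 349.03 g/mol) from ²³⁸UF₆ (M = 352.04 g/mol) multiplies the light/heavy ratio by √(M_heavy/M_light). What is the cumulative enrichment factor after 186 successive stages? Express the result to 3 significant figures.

2.22

Each stage multiplies the ratio by α = √(352.04/349.03), so after 186 stages the overall factor is α^186 = (352.04/349.03)^(186/2).
= 1.00862^93 = 2.22.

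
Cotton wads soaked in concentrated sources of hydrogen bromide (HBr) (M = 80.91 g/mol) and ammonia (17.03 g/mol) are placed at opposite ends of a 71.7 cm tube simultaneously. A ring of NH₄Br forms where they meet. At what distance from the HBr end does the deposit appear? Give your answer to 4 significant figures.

Graham's law gives d_HBr/d_NH₃ = rate_HBr/rate_NH₃ = √(M_NH₃/M_HBr) = √(17.03/80.91) = 0.4588.
With d_HBr + d_NH₃ = 71.7 cm, d_NH₃ = 71.7/(1 + 0.4588) = 49.15 cm.
d_HBr = 71.7 − 49.15 = 22.55 cm.

22.55 cm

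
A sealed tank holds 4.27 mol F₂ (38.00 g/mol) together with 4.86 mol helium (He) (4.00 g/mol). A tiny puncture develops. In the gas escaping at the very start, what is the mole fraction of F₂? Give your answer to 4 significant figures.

0.2218

Effusion rate of each component ∝ n_i/√M_i (partial pressure × 1/√M).
So x_F₂ in the escaping gas = (n_F₂/√M_F₂) / Σ(n_i/√M_i)
= (4.27/√38.00) / (4.27/√38.00 + 4.86/√4.00) = 0.6927/(0.6927 + 2.430) = 0.2218.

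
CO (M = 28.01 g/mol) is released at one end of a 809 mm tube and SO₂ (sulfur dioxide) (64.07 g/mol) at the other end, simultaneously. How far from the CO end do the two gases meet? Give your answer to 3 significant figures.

487 mm

Distances travelled in equal time are proportional to diffusion rates, so d_CO/d_SO₂ = √(M_SO₂/M_CO) = √(64.07/28.01) = 1.512.
With d_CO + d_SO₂ = 809 mm, d_SO₂ = 809/(1 + 1.512) = 322.0 mm.
d_CO = 809 − 322.0 = 487 mm.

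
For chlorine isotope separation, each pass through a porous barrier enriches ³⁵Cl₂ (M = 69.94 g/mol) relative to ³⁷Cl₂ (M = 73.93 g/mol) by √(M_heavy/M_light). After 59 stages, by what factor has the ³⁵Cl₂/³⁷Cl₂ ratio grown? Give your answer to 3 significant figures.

5.14

The single-stage factor is √(M_heavy/M_light), so 59 stages give [√(73.93/69.94)]^59 = (73.93/69.94)^(59/2).
= 1.05705^(59/2) = 5.14.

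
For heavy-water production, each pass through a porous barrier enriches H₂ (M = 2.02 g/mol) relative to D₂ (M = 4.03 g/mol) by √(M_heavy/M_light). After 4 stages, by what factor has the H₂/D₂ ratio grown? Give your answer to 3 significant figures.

3.98

The single-stage factor is √(M_heavy/M_light), so 4 stages give [√(4.03/2.02)]^4 = (4.03/2.02)^(4/2).
= 1.99505^2 = 3.98.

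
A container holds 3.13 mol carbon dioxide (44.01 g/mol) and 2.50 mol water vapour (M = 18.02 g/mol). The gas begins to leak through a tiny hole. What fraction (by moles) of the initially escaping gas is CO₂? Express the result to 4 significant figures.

0.4448

The effusion rate of species i is ∝ p_i/√M_i ∝ n_i/√M_i.
Mole fraction of CO₂ in the effusate = (n_CO₂/√M_CO₂) / (n_CO₂/√M_CO₂ + n_H₂O/√M_H₂O)
= (3.13/√44.01) / (3.13/√44.01 + 2.50/√18.02) = 0.4718/(0.4718 + 0.5889) = 0.4448.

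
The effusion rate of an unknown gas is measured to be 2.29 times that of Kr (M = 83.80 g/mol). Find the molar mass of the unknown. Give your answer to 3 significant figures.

16.0 g/mol

From Graham's law, rate_X/rate_Kr = √(M_Kr/M_X).
2.29 = √(83.80/M_X)
M_X = 83.80 / 2.29² = 83.80 / 5.244 = 16.0 g/mol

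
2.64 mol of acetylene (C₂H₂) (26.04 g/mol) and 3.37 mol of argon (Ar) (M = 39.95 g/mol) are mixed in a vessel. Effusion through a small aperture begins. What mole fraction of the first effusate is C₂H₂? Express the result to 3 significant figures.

Each component's effusion rate ∝ (its partial pressure)·(1/√M) ∝ n_i/√M_i.
So x_C₂H₂ in the escaping gas = (n_C₂H₂/√M_C₂H₂) / Σ(n_i/√M_i)
= (2.64/√26.04) / (2.64/√26.04 + 3.37/√39.95) = 0.5173/(0.5173 + 0.5332) = 0.492.

0.492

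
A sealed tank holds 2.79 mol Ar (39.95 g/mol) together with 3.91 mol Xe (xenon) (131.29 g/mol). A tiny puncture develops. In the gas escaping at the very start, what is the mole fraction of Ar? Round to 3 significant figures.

0.564

Each component's effusion rate ∝ (its partial pressure)·(1/√M) ∝ n_i/√M_i.
So x_Ar in the escaping gas = (n_Ar/√M_Ar) / Σ(n_i/√M_i)
= (2.79/√39.95) / (2.79/√39.95 + 3.91/√131.29) = 0.4414/(0.4414 + 0.3412) = 0.564.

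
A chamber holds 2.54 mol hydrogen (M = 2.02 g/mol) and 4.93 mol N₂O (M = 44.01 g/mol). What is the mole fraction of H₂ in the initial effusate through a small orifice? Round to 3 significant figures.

0.706

The effusion rate of species i is ∝ p_i/√M_i ∝ n_i/√M_i.
So x_H₂ in the escaping gas = (n_H₂/√M_H₂) / Σ(n_i/√M_i)
= (2.54/√2.02) / (2.54/√2.02 + 4.93/√44.01) = 1.787/(1.787 + 0.7431) = 0.706.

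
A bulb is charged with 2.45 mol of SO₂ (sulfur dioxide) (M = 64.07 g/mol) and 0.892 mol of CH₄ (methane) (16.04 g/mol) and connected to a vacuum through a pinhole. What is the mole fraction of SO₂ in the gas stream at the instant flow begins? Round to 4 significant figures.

0.5788

Rate_i ∝ x_i/√M_i (Graham's law weighted by mole fraction), so the effusate composition follows n_i/√M_i.
x_SO₂(eff) = (n_SO₂/√M_SO₂) / (n_SO₂/√M_SO₂ + n_CH₄/√M_CH₄)
= (2.45/√64.07) / (2.45/√64.07 + 0.892/√16.04) = 0.3061/(0.3061 + 0.2227) = 0.5788.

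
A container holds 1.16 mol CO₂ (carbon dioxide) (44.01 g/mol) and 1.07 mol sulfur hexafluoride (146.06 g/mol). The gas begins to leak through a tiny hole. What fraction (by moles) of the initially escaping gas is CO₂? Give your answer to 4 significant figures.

0.6639

Each component's effusion rate ∝ (its partial pressure)·(1/√M) ∝ n_i/√M_i.
So x_CO₂ in the escaping gas = (n_CO₂/√M_CO₂) / Σ(n_i/√M_i)
= (1.16/√44.01) / (1.16/√44.01 + 1.07/√146.06) = 0.1749/(0.1749 + 0.08854) = 0.6639.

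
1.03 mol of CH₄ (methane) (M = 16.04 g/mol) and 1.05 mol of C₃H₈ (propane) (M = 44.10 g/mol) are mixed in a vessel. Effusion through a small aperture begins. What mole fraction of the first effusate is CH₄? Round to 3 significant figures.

The effusion rate of species i is ∝ p_i/√M_i ∝ n_i/√M_i.
So x_CH₄ in the escaping gas = (n_CH₄/√M_CH₄) / Σ(n_i/√M_i)
= (1.03/√16.04) / (1.03/√16.04 + 1.05/√44.10) = 0.2572/(0.2572 + 0.1581) = 0.619.

0.619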